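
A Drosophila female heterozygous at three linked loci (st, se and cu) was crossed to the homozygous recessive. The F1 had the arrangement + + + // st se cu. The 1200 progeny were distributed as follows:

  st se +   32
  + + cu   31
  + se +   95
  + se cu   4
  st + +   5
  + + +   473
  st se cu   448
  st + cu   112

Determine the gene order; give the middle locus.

The two rarest classes, st + + and + se cu, are the double crossovers. Comparing them with the parentals, only the st allele has switched, so st is the middle locus and the order is cu – st – se.

st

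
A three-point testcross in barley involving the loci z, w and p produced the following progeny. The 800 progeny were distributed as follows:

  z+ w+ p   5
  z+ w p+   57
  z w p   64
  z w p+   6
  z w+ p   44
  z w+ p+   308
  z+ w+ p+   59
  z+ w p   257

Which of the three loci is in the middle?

The two most frequent reciprocal classes, z w+ p+ and z+ w p, are the parental types, so the F1 was z w+ p+ / z+ w p.
The two rarest classes, z w p+ and z+ w+ p, are the double crossovers. Comparing them with the parentals, only the w allele has switched, so w is the middle locus and the order is p – w – z.

w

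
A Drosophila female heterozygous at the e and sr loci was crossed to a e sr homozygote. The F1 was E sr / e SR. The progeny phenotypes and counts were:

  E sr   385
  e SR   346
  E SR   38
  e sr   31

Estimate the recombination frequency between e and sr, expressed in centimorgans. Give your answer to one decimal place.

8.6 centimorgans

The recombinant classes are E SR and e sr: 38 + 31 = 69.
Recombination frequency = 69/800 = 0.0862 ≈ 8.6%, i.e. 8.6 centimorgans.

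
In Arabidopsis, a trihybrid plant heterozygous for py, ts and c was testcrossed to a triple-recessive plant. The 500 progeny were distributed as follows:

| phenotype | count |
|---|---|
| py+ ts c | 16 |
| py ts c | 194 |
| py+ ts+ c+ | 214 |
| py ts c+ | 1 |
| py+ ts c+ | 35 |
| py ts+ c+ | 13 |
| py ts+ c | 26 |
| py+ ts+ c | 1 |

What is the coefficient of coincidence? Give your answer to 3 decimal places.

The two most frequent reciprocal classes, py ts c and py+ ts+ c+, are the parental types, so the F1 was py ts c / py+ ts+ c+.
The two rarest classes, py ts c+ and py+ ts+ c, are the double crossovers. Comparing them with the parentals, only the c allele has switched, so c is the middle locus and the order is ts – c – py.
ts–c: (61 + 2)/500 = 0.1260; c–py: (29 + 2)/500 = 0.0620.
Expected DCO frequency = 0.1260 × 0.0620 ≈ 0.00781; observed = 2/500 ≈ 0.00400.
Coefficient of coincidence = 0.00400/0.00781 ≈ 0.512.

0.512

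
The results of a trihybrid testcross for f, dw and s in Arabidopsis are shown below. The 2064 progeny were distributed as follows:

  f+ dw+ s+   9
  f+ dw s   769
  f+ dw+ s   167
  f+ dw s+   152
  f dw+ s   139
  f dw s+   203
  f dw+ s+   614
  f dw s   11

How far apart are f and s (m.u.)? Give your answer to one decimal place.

The two most frequent reciprocal classes, f dw+ s+ and f+ dw s, are the parental types, so the F1 was f dw+ s+ / f+ dw s.
The two rarest classes, f+ dw+ s+ and f dw s, are the double crossovers. Comparing them with the parentals, only the f allele has switched, so f is the middle locus and the order is dw – f – s.
Crossovers in the f–s interval produce the single-crossover classes f dw+ s and f+ dw s+ (139 + 152 = 291) plus the double crossovers (20).
RF(f–s) = (291 + 20) / 2064 = 311/2064 = 0.1507 → 15.1 m.u.

15.1 m.u.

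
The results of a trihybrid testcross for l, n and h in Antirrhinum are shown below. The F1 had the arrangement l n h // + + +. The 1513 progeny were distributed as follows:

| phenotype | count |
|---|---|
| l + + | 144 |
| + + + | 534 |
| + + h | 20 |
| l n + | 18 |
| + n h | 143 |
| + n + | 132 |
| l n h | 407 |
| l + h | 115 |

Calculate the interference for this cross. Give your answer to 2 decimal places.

0.38

The two rarest classes, l n + and + + h, are the double crossovers. Comparing them with the parentals, only the h allele has switched, so h is the middle locus and the order is l – h – n.
l–h: (287 + 38)/1513 = 0.2148; h–n: (247 + 38)/1513 = 0.1884.
Expected DCO frequency = 0.2148 × 0.1884 ≈ 0.04047; observed = 38/1513 ≈ 0.02512.
Coefficient of coincidence = 0.02512/0.04047 ≈ 0.62; interference = 1 − 0.62 = 0.38.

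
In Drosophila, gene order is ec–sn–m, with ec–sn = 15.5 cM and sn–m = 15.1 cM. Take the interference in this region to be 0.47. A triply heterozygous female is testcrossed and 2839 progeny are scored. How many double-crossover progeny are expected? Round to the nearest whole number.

35

Map distances give recombination frequencies of 0.155 and 0.151 for the two intervals.
With interference 0.47 (so coincidence = 0.53), expected double-crossover frequency = 0.155 × 0.151 × 0.53 = 0.01240.
Expected number = 0.01240 × 2839 = 35.22 ≈ 35.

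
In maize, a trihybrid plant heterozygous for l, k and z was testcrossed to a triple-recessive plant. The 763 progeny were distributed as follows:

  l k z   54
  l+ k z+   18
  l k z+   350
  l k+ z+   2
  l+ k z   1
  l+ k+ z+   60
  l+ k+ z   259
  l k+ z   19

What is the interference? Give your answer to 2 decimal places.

0.51

The two most frequent reciprocal classes, l+ k+ z and l k z+, are the parental types, so the F1 was l+ k+ z / l k z+.
The two rarest classes, l+ k z and l k+ z+, are the double crossovers. Comparing them with the parentals, only the k allele has switched, so k is the middle locus and the order is l – k – z.
l–k: (37 + 3)/763 = 0.0524; k–z: (114 + 3)/763 = 0.1533.
Expected DCO frequency = 0.0524 × 0.1533 ≈ 0.00803; observed = 3/763 ≈ 0.00393.
Coefficient of coincidence = 0.00393/0.00803 ≈ 0.49; interference = 1 − 0.49 = 0.51.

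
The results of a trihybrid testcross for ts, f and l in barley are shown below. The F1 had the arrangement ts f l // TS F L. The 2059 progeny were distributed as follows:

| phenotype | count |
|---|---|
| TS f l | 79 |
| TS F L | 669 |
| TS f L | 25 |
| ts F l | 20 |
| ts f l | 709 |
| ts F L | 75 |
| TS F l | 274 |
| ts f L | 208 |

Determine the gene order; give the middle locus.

The two rarest classes, ts F l and TS f L, are the double crossovers. Comparing them with the parentals, only the f allele has switched, so f is the middle locus and the order is l – f – ts.

f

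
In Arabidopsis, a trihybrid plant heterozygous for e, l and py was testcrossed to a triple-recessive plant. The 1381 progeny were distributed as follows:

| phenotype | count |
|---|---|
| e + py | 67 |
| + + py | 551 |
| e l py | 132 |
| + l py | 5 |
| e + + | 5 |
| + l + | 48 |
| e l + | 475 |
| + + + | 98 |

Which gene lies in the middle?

The two most frequent reciprocal classes, e l + and + + py, are the parental types, so the F1 was e l + / + + py.
The two rarest classes, e + + and + l py, are the double crossovers. Comparing them with the parentals, only the l allele has switched, so l is the middle locus and the order is py – l – e.

l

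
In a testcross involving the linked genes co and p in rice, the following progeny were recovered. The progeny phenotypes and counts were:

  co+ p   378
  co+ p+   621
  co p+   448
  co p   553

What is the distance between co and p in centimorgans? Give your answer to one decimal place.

The two most frequent classes, co+ p+ (621) and co p (553), are the parental types, so the F1 was co+ p+ / co p.
The recombinant classes are co+ p and co p+: 378 + 448 = 826.
Recombination frequency = 826/2000 = 0.4130 ≈ 41.3%, i.e. 41.3 centimorgans.

41.3 centimorgans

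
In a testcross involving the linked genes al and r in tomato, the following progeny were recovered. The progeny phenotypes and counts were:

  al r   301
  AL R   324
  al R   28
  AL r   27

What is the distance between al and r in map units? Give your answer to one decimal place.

The two most frequent classes, AL R (324) and al r (301), are the parental types, so the F1 was AL R / al r.
The recombinant classes are AL r and al R: 27 + 28 = 55.
Recombination frequency = 55/680 = 0.0809 ≈ 8.1%, i.e. 8.1 map units.

8.1 map units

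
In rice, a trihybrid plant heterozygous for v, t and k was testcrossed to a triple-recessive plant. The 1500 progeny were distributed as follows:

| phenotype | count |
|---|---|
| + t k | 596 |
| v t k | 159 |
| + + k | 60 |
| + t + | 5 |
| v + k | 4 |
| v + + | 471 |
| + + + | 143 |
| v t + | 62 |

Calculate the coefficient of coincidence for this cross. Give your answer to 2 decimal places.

0.33

The two most frequent reciprocal classes, + t k and v + +, are the parental types, so the F1 was + t k / v + +.
The two rarest classes, + t + and v + k, are the double crossovers. Comparing them with the parentals, only the k allele has switched, so k is the middle locus and the order is t – k – v.
t–k: (122 + 9)/1500 = 0.0873; k–v: (302 + 9)/1500 = 0.2073.
Expected DCO frequency = 0.0873 × 0.2073 ≈ 0.01810; observed = 9/1500 ≈ 0.00600.
Coefficient of coincidence = 0.00600/0.01810 ≈ 0.33.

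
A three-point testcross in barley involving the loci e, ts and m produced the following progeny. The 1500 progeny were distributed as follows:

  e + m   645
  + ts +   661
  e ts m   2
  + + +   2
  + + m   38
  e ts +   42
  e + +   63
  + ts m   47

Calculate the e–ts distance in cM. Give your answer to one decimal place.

The two most frequent reciprocal classes, e + m and + ts +, are the parental types, so the F1 was e + m / + ts +.
The two rarest classes, e ts m and + + +, are the double crossovers. Comparing them with the parentals, only the ts allele has switched, so ts is the middle locus and the order is e – ts – m.
Crossovers in the e–ts interval produce the single-crossover classes + + m and e ts + (38 + 42 = 80) plus the double crossovers (4).
RF(e–ts) = (80 + 4) / 1500 = 84/1500 = 0.0560 → 5.6 cM.

5.6 cM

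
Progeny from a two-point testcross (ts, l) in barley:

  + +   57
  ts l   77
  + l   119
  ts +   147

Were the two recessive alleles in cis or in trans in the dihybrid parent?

The two most frequent classes are + l (119) and ts + (147); these are the parental (non-recombinant) types.
So the F1 carried + l on one chromosome and ts + on the other — the recessive alleles are on opposite chromosomes (trans / repulsion).

trans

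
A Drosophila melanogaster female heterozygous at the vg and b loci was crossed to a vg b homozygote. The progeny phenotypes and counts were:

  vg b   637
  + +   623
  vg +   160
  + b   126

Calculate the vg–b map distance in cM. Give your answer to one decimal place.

The two most frequent classes, + + (623) and vg b (637), are the parental types, so the F1 was + + / vg b.
The recombinant classes are + b and vg +: 126 + 160 = 286.
Recombination frequency = 286/1546 = 0.1850 ≈ 18.5%, i.e. 18.5 cM.

18.5 cM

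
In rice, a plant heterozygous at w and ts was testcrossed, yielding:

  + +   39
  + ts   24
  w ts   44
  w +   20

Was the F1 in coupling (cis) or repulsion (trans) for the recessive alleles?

The two most frequent classes are + + (39) and w ts (44); these are the parental (non-recombinant) types.
So the F1 carried + + on one chromosome and w ts on the other — the recessive alleles are on the same chromosome (cis / coupling).

cis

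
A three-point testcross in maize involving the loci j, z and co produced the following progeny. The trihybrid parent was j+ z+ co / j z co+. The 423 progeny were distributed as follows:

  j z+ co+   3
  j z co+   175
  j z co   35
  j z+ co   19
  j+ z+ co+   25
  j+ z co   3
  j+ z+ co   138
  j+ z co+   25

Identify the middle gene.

The two rarest classes, j+ z co and j z+ co+, are the double crossovers. Comparing them with the parentals, only the z allele has switched, so z is the middle locus and the order is co – z – j.

z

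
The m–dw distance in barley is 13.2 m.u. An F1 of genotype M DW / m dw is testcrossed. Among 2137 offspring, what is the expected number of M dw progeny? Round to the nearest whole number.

141

A map distance of 13.2 m.u. corresponds to a recombination frequency of 0.132.
The F1 is M DW / m dw, so M dw is a recombinant gamete class with expected frequency r/2 = 0.132/2 = 0.0660.
Expected number = 0.0660 × 2137 = 141.04 ≈ 141.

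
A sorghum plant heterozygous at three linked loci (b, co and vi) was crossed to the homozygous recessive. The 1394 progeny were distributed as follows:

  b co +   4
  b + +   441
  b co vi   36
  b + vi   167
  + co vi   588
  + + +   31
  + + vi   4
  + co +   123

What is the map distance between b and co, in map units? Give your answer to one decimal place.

The two most frequent reciprocal classes, + co vi and b + +, are the parental types, so the F1 was + co vi / b + +.
The two rarest classes, + + vi and b co +, are the double crossovers. Comparing them with the parentals, only the co allele has switched, so co is the middle locus and the order is vi – co – b.
Crossovers in the co–b interval produce the single-crossover classes b co vi and + + + (36 + 31 = 67) plus the double crossovers (8).
RF(co–b) = (67 + 8) / 1394 = 75/1394 = 0.0538 → 5.4 map units.

5.4 map units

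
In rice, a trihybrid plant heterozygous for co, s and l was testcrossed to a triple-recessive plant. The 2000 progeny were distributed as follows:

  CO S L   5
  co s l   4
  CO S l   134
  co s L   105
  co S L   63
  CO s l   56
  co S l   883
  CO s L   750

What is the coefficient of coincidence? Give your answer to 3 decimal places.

The two most frequent reciprocal classes, CO s L and co S l, are the parental types, so the F1 was CO s L / co S l.
The two rarest classes, CO S L and co s l, are the double crossovers. Comparing them with the parentals, only the s allele has switched, so s is the middle locus and the order is co – s – l.
co–s: (239 + 9)/2000 = 0.1240; s–l: (119 + 9)/2000 = 0.0640.
Expected DCO frequency = 0.1240 × 0.0640 ≈ 0.00794; observed = 9/2000 ≈ 0.00450.
Coefficient of coincidence = 0.00450/0.00794 ≈ 0.567.

0.567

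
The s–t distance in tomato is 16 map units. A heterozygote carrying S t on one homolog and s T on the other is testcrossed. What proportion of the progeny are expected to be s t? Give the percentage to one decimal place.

A map distance of 16 map units corresponds to a recombination frequency of 0.160.
The F1 is S t / s T, so s t is a recombinant gamete class with expected frequency r/2 = 0.160/2 = 0.0800.
That is 0.0800 = 8.0% of the progeny.

8.0%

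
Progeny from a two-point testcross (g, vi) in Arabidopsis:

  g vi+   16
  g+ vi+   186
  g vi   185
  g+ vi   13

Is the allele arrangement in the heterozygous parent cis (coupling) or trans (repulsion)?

The two most frequent classes are g+ vi+ (186) and g vi (185); these are the parental (non-recombinant) types.
So the F1 carried g+ vi+ on one chromosome and g vi on the other — the recessive alleles are on the same chromosome (cis / coupling).

cis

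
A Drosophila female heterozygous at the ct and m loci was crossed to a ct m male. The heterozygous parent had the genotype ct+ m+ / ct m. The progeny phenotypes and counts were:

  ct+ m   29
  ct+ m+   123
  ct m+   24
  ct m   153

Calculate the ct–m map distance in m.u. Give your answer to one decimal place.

16.1 m.u.

The recombinant classes are ct+ m and ct m+: 29 + 24 = 53.
Recombination frequency = 53/329 = 0.1611 ≈ 16.1%, i.e. 16.1 m.u.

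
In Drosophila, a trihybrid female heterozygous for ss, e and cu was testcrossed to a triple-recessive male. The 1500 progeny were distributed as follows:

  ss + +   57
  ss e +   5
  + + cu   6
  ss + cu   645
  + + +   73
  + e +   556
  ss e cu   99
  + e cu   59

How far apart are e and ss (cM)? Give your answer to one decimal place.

The two most frequent reciprocal classes, + e + and ss + cu, are the parental types, so the F1 was + e + / ss + cu.
The two rarest classes, ss e + and + + cu, are the double crossovers. Comparing them with the parentals, only the ss allele has switched, so ss is the middle locus and the order is cu – ss – e.
Crossovers in the ss–e interval produce the single-crossover classes + + + and ss e cu (73 + 99 = 172) plus the double crossovers (11).
RF(ss–e) = (172 + 11) / 1500 = 183/1500 = 0.1220 → 12.2 cM.

12.2 cM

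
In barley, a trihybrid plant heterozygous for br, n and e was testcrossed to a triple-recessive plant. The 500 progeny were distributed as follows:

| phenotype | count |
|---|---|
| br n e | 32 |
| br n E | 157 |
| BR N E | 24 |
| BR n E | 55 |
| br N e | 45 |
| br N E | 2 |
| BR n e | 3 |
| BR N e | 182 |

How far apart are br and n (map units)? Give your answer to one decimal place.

21.0 map units

The two most frequent reciprocal classes, BR N e and br n E, are the parental types, so the F1 was BR N e / br n E.
The two rarest classes, BR n e and br N E, are the double crossovers. Comparing them with the parentals, only the n allele has switched, so n is the middle locus and the order is br – n – e.
Crossovers in the br–n interval produce the single-crossover classes br N e and BR n E (45 + 55 = 100) plus the double crossovers (5).
RF(br–n) = (100 + 5) / 500 = 105/500 = 0.2100 → 21.0 map units.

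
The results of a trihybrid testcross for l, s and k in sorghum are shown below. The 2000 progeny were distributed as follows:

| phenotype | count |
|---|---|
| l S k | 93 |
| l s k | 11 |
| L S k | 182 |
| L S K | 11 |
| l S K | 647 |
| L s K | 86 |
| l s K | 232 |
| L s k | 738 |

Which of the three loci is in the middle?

l

The two most frequent reciprocal classes, l S K and L s k, are the parental types, so the F1 was l S K / L s k.
The two rarest classes, L S K and l s k, are the double crossovers. Comparing them with the parentals, only the l allele has switched, so l is the middle locus and the order is k – l – s.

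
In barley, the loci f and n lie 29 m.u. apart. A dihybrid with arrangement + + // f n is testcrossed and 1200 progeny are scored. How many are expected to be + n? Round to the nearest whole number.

A map distance of 29 m.u. corresponds to a recombination frequency of 0.290.
The F1 is + + / f n, so + n is a recombinant gamete class with expected frequency r/2 = 0.290/2 = 0.1450.
Expected number = 0.1450 × 1200 = 174.00 ≈ 174.

174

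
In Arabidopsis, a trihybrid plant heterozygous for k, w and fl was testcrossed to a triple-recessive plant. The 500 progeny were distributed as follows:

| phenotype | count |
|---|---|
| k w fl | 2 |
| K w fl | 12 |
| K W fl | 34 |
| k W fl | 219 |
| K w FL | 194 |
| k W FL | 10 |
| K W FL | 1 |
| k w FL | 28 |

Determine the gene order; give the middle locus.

w

The two most frequent reciprocal classes, k W fl and K w FL, are the parental types, so the F1 was k W fl / K w FL.
The two rarest classes, k w fl and K W FL, are the double crossovers. Comparing them with the parentals, only the w allele has switched, so w is the middle locus and the order is fl – w – k.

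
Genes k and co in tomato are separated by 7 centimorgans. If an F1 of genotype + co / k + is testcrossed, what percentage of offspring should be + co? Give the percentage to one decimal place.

46.5%

A map distance of 7 centimorgans corresponds to a recombination frequency of 0.070.
The F1 is + co / k +, so + co is a parental gamete class with expected frequency (1 − r)/2 = 0.930/2 = 0.4650.
That is 0.4650 = 46.5% of the progeny.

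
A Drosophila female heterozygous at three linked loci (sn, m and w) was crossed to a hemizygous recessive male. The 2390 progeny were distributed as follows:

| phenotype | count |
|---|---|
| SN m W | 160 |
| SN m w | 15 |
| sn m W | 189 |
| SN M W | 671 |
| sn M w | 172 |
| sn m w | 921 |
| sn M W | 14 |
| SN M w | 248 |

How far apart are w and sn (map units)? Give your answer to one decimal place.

19.5 map units

The two most frequent reciprocal classes, SN M W and sn m w, are the parental types, so the F1 was SN M W / sn m w.
The two rarest classes, sn M W and SN m w, are the double crossovers. Comparing them with the parentals, only the sn allele has switched, so sn is the middle locus and the order is w – sn – m.
Crossovers in the w–sn interval produce the single-crossover classes SN M w and sn m W (248 + 189 = 437) plus the double crossovers (29).
RF(w–sn) = (437 + 29) / 2390 = 466/2390 = 0.1950 → 19.5 map units.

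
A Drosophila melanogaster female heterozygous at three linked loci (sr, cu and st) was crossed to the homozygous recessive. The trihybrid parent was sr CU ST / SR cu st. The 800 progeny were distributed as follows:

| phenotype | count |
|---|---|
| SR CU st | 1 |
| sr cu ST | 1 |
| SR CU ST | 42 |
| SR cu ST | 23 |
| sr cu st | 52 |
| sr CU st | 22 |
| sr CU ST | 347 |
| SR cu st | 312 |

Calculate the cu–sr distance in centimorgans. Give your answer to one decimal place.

12.0 centimorgans

The two rarest classes, sr cu ST and SR CU st, are the double crossovers. Comparing them with the parentals, only the cu allele has switched, so cu is the middle locus and the order is st – cu – sr.
Crossovers in the cu–sr interval produce the single-crossover classes SR CU ST and sr cu st (42 + 52 = 94) plus the double crossovers (2).
RF(cu–sr) = (94 + 2) / 800 = 96/800 = 0.1200 → 12.0 centimorgans.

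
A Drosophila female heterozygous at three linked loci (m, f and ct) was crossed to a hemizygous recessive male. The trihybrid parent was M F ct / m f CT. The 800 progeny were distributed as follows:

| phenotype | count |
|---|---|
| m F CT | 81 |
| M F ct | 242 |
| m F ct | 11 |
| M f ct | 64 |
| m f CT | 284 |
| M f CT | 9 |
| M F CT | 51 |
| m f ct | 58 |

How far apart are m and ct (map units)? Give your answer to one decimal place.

The two rarest classes, m F ct and M f CT, are the double crossovers. Comparing them with the parentals, only the m allele has switched, so m is the middle locus and the order is ct – m – f.
Crossovers in the ct–m interval produce the single-crossover classes M F CT and m f ct (51 + 58 = 109) plus the double crossovers (20).
RF(ct–m) = (109 + 20) / 800 = 129/800 = 0.1613 → 16.1 map units.

16.1 map units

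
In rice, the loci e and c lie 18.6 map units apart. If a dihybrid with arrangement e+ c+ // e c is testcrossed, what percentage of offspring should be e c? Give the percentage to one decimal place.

40.7%

A map distance of 18.6 map units corresponds to a recombination frequency of 0.186.
The F1 is e+ c+ / e c, so e c is a parental gamete class with expected frequency (1 − r)/2 = 0.814/2 = 0.4070.
That is 0.4070 = 40.7% of the progeny.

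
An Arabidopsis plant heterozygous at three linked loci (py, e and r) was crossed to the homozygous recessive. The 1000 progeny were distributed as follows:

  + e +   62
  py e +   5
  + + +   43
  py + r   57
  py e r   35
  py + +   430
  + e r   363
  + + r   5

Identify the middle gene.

The two most frequent reciprocal classes, + e r and py + +, are the parental types, so the F1 was + e r / py + +.
The two rarest classes, + + r and py e +, are the double crossovers. Comparing them with the parentals, only the e allele has switched, so e is the middle locus and the order is r – e – py.

e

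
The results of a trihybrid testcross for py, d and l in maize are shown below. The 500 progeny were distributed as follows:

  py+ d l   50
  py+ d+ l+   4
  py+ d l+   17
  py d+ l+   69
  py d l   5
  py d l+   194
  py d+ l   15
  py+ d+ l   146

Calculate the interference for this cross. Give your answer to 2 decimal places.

The two most frequent reciprocal classes, py d l+ and py+ d+ l, are the parental types, so the F1 was py d l+ / py+ d+ l.
The two rarest classes, py d l and py+ d+ l+, are the double crossovers. Comparing them with the parentals, only the l allele has switched, so l is the middle locus and the order is d – l – py.
d–l: (119 + 9)/500 = 0.2560; l–py: (32 + 9)/500 = 0.0820.
Expected DCO frequency = 0.2560 × 0.0820 ≈ 0.02099; observed = 9/500 ≈ 0.01800.
Coefficient of coincidence = 0.01800/0.02099 ≈ 0.86; interference = 1 − 0.86 = 0.14.

0.14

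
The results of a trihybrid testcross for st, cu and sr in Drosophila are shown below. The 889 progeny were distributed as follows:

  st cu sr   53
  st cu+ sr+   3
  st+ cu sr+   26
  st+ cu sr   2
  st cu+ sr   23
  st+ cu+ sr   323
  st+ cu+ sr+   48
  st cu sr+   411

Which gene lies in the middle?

The two most frequent reciprocal classes, st cu sr+ and st+ cu+ sr, are the parental types, so the F1 was st cu sr+ / st+ cu+ sr.
The two rarest classes, st cu+ sr+ and st+ cu sr, are the double crossovers. Comparing them with the parentals, only the cu allele has switched, so cu is the middle locus and the order is st – cu – sr.

cu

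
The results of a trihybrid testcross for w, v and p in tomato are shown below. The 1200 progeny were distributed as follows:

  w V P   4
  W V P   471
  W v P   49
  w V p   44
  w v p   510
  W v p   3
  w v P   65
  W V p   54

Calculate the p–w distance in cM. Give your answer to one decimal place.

The two most frequent reciprocal classes, W V P and w v p, are the parental types, so the F1 was W V P / w v p.
The two rarest classes, w V P and W v p, are the double crossovers. Comparing them with the parentals, only the w allele has switched, so w is the middle locus and the order is v – w – p.
Crossovers in the w–p interval produce the single-crossover classes W V p and w v P (54 + 65 = 119) plus the double crossovers (7).
RF(w–p) = (119 + 7) / 1200 = 126/1200 = 0.1050 → 10.5 cM.

10.5 cM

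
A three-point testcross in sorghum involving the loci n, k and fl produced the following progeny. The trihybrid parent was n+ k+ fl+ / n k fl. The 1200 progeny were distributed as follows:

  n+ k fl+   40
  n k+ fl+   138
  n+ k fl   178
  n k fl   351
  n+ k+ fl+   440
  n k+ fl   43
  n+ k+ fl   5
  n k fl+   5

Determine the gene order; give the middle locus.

fl

The two rarest classes, n+ k+ fl and n k fl+, are the double crossovers. Comparing them with the parentals, only the fl allele has switched, so fl is the middle locus and the order is n – fl – k.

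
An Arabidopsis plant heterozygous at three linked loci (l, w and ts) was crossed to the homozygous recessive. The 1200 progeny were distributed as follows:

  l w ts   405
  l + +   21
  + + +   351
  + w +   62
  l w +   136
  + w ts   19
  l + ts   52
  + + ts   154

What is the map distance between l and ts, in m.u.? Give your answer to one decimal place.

The two most frequent reciprocal classes, l w ts and + + +, are the parental types, so the F1 was l w ts / + + +.
The two rarest classes, + w ts and l + +, are the double crossovers. Comparing them with the parentals, only the l allele has switched, so l is the middle locus and the order is w – l – ts.
Crossovers in the l–ts interval produce the single-crossover classes l w + and + + ts (136 + 154 = 290) plus the double crossovers (40).
RF(l–ts) = (290 + 40) / 1200 = 330/1200 = 0.2750 → 27.5 m.u.

27.5 m.u.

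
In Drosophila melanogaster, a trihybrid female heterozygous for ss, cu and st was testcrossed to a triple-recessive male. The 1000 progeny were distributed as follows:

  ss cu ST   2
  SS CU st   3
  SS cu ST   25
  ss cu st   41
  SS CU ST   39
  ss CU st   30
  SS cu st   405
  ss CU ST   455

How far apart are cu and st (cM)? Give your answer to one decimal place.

The two most frequent reciprocal classes, SS cu st and ss CU ST, are the parental types, so the F1 was SS cu st / ss CU ST.
The two rarest classes, SS CU st and ss cu ST, are the double crossovers. Comparing them with the parentals, only the cu allele has switched, so cu is the middle locus and the order is ss – cu – st.
Crossovers in the cu–st interval produce the single-crossover classes SS cu ST and ss CU st (25 + 30 = 55) plus the double crossovers (5).
RF(cu–st) = (55 + 5) / 1000 = 60/1000 = 0.0600 → 6.0 cM.

6.0 cM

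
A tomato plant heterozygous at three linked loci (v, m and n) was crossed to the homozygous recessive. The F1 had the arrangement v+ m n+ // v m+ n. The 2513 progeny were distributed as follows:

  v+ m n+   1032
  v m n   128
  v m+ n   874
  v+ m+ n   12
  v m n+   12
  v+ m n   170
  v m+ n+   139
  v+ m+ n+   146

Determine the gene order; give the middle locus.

The two rarest classes, v m n+ and v+ m+ n, are the double crossovers. Comparing them with the parentals, only the v allele has switched, so v is the middle locus and the order is n – v – m.

v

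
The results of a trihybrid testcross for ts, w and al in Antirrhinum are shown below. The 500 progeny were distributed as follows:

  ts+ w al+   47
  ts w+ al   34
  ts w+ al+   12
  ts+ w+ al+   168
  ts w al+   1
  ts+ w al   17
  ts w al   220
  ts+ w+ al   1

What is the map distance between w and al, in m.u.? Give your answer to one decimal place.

16.6 m.u.

The two most frequent reciprocal classes, ts+ w+ al+ and ts w al, are the parental types, so the F1 was ts+ w+ al+ / ts w al.
The two rarest classes, ts+ w+ al and ts w al+, are the double crossovers. Comparing them with the parentals, only the al allele has switched, so al is the middle locus and the order is ts – al – w.
Crossovers in the al–w interval produce the single-crossover classes ts+ w al+ and ts w+ al (47 + 34 = 81) plus the double crossovers (2).
RF(al–w) = (81 + 2) / 500 = 83/500 = 0.1660 → 16.6 m.u.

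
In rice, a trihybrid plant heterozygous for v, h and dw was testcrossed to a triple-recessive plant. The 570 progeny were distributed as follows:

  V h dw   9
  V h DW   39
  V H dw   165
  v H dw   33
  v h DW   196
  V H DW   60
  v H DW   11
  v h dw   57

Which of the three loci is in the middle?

The two most frequent reciprocal classes, V H dw and v h DW, are the parental types, so the F1 was V H dw / v h DW.
The two rarest classes, V h dw and v H DW, are the double crossovers. Comparing them with the parentals, only the h allele has switched, so h is the middle locus and the order is dw – h – v.

h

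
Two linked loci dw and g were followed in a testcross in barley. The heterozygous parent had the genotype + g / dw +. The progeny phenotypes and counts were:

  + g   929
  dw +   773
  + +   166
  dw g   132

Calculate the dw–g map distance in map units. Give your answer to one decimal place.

The recombinant classes are + + and dw g: 166 + 132 = 298.
Recombination frequency = 298/2000 = 0.1490 ≈ 14.9%, i.e. 14.9 map units.

14.9 map units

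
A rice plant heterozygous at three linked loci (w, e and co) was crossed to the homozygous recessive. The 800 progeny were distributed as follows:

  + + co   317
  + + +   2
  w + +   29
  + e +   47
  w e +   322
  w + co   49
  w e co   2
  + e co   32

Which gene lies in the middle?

co

The two most frequent reciprocal classes, + + co and w e +, are the parental types, so the F1 was + + co / w e +.
The two rarest classes, + + + and w e co, are the double crossovers. Comparing them with the parentals, only the co allele has switched, so co is the middle locus and the order is e – co – w.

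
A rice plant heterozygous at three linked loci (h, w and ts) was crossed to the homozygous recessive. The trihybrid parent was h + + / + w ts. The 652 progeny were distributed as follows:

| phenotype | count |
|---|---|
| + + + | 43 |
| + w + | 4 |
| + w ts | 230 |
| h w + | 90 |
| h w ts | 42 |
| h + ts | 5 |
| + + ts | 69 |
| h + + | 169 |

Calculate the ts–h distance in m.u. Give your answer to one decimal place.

The two rarest classes, h + ts and + w +, are the double crossovers. Comparing them with the parentals, only the ts allele has switched, so ts is the middle locus and the order is h – ts – w.
Crossovers in the h–ts interval produce the single-crossover classes + + + and h w ts (43 + 42 = 85) plus the double crossovers (9).
RF(h–ts) = (85 + 9) / 652 = 94/652 = 0.1442 → 14.4 m.u.

14.4 m.u.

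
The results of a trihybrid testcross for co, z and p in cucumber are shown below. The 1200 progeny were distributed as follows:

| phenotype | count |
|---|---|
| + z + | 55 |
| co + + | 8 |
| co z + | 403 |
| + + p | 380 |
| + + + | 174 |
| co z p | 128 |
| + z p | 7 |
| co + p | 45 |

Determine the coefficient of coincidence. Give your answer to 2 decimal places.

The two most frequent reciprocal classes, co z + and + + p, are the parental types, so the F1 was co z + / + + p.
The two rarest classes, co + + and + z p, are the double crossovers. Comparing them with the parentals, only the z allele has switched, so z is the middle locus and the order is co – z – p.
co–z: (100 + 15)/1200 = 0.0958; z–p: (302 + 15)/1200 = 0.2642.
Expected DCO frequency = 0.0958 × 0.2642 ≈ 0.02531; observed = 15/1200 ≈ 0.01250.
Coefficient of coincidence = 0.01250/0.02531 ≈ 0.49.

0.49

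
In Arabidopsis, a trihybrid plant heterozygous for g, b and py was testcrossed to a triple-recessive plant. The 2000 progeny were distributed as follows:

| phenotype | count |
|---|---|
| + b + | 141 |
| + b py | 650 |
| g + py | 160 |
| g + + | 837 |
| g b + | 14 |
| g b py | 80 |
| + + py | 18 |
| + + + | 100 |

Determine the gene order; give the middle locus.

The two most frequent reciprocal classes, g + + and + b py, are the parental types, so the F1 was g + + / + b py.
The two rarest classes, g b + and + + py, are the double crossovers. Comparing them with the parentals, only the b allele has switched, so b is the middle locus and the order is g – b – py.

b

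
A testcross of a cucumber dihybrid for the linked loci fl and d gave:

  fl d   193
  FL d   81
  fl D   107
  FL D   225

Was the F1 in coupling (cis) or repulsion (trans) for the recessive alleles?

The two most frequent classes are FL D (225) and fl d (193); these are the parental (non-recombinant) types.
So the F1 carried FL D on one chromosome and fl d on the other — the recessive alleles are on the same chromosome (cis / coupling).

cis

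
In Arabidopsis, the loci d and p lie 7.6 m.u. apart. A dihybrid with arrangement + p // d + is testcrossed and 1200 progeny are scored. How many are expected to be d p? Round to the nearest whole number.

46

A map distance of 7.6 m.u. corresponds to a recombination frequency of 0.076.
The F1 is + p / d +, so d p is a recombinant gamete class with expected frequency r/2 = 0.076/2 = 0.0380.
Expected number = 0.0380 × 1200 = 45.60 ≈ 46.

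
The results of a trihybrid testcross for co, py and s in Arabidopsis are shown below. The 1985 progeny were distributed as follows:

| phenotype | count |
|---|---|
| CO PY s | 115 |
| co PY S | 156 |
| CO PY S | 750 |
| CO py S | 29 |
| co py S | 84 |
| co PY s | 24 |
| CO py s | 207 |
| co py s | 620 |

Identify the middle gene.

py

The two most frequent reciprocal classes, CO PY S and co py s, are the parental types, so the F1 was CO PY S / co py s.
The two rarest classes, CO py S and co PY s, are the double crossovers. Comparing them with the parentals, only the py allele has switched, so py is the middle locus and the order is co – py – s.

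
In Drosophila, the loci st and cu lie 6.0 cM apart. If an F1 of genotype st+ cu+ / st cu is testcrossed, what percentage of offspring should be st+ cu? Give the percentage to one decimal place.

A map distance of 6.0 cM corresponds to a recombination frequency of 0.060.
The F1 is st+ cu+ / st cu, so st+ cu is a recombinant gamete class with expected frequency r/2 = 0.060/2 = 0.0300.
That is 0.0300 = 3.0% of the progeny.

3.0%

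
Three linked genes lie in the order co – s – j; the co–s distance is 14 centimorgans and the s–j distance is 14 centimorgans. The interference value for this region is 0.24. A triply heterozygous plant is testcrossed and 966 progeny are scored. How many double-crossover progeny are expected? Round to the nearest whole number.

Map distances give recombination frequencies of 0.140 and 0.140 for the two intervals.
With interference 0.24 (so coincidence = 0.76), expected double-crossover frequency = 0.140 × 0.140 × 0.76 = 0.01490.
Expected number = 0.01490 × 966 = 14.39 ≈ 14.

14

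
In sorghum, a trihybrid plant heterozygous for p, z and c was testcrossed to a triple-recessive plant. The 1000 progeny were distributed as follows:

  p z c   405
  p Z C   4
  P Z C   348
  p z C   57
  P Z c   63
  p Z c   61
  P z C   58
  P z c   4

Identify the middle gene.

p

The two most frequent reciprocal classes, p z c and P Z C, are the parental types, so the F1 was p z c / P Z C.
The two rarest classes, P z c and p Z C, are the double crossovers. Comparing them with the parentals, only the p allele has switched, so p is the middle locus and the order is c – p – z.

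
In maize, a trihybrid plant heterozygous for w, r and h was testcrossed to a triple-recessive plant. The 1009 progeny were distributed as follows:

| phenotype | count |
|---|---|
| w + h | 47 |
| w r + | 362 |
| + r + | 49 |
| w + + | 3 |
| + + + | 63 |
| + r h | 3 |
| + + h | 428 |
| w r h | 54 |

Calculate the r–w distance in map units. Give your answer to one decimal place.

10.1 map units

The two most frequent reciprocal classes, + + h and w r +, are the parental types, so the F1 was + + h / w r +.
The two rarest classes, + r h and w + +, are the double crossovers. Comparing them with the parentals, only the r allele has switched, so r is the middle locus and the order is w – r – h.
Crossovers in the w–r interval produce the single-crossover classes w + h and + r + (47 + 49 = 96) plus the double crossovers (6).
RF(w–r) = (96 + 6) / 1009 = 102/1009 = 0.1011 → 10.1 map units.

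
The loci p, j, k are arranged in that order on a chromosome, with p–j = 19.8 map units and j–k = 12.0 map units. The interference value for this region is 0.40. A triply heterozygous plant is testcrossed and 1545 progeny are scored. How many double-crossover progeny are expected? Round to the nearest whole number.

22

Map distances give recombination frequencies of 0.198 and 0.120 for the two intervals.
With interference 0.40 (so coincidence = 0.60), expected double-crossover frequency = 0.198 × 0.120 × 0.60 = 0.01426.
Expected number = 0.01426 × 1545 = 22.03 ≈ 22.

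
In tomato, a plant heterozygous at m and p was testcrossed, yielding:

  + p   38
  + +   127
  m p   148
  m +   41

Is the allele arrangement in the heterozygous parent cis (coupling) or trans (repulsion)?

cis

The two most frequent classes are + + (127) and m p (148); these are the parental (non-recombinant) types.
So the F1 carried + + on one chromosome and m p on the other — the recessive alleles are on the same chromosome (cis / coupling).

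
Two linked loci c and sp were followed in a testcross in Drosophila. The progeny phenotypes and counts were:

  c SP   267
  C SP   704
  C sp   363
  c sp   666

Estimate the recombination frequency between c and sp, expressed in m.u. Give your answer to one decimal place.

The two most frequent classes, C SP (704) and c sp (666), are the parental types, so the F1 was C SP / c sp.
The recombinant classes are C sp and c SP: 363 + 267 = 630.
Recombination frequency = 630/2000 = 0.3150 ≈ 31.5%, i.e. 31.5 m.u.

31.5 m.u.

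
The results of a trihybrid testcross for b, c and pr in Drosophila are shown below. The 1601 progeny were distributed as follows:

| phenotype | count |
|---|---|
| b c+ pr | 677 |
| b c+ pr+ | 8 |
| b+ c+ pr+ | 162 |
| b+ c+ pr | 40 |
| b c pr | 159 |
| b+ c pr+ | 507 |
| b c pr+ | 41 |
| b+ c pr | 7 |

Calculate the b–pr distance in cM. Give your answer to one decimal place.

6.0 cM

The two most frequent reciprocal classes, b c+ pr and b+ c pr+, are the parental types, so the F1 was b c+ pr / b+ c pr+.
The two rarest classes, b c+ pr+ and b+ c pr, are the double crossovers. Comparing them with the parentals, only the pr allele has switched, so pr is the middle locus and the order is b – pr – c.
Crossovers in the b–pr interval produce the single-crossover classes b+ c+ pr and b c pr+ (40 + 41 = 81) plus the double crossovers (15).
RF(b–pr) = (81 + 15) / 1601 = 96/1601 = 0.0600 → 6.0 cM.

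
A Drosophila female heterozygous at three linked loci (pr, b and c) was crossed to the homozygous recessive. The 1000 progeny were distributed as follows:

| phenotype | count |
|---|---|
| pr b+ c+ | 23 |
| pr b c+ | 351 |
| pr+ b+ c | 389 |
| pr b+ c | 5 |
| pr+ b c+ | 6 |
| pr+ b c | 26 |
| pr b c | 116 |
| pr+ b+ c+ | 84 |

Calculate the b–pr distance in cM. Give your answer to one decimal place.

The two most frequent reciprocal classes, pr+ b+ c and pr b c+, are the parental types, so the F1 was pr+ b+ c / pr b c+.
The two rarest classes, pr b+ c and pr+ b c+, are the double crossovers. Comparing them with the parentals, only the pr allele has switched, so pr is the middle locus and the order is b – pr – c.
Crossovers in the b–pr interval produce the single-crossover classes pr+ b c and pr b+ c+ (26 + 23 = 49) plus the double crossovers (11).
RF(b–pr) = (49 + 11) / 1000 = 60/1000 = 0.0600 → 6.0 cM.

6.0 cM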